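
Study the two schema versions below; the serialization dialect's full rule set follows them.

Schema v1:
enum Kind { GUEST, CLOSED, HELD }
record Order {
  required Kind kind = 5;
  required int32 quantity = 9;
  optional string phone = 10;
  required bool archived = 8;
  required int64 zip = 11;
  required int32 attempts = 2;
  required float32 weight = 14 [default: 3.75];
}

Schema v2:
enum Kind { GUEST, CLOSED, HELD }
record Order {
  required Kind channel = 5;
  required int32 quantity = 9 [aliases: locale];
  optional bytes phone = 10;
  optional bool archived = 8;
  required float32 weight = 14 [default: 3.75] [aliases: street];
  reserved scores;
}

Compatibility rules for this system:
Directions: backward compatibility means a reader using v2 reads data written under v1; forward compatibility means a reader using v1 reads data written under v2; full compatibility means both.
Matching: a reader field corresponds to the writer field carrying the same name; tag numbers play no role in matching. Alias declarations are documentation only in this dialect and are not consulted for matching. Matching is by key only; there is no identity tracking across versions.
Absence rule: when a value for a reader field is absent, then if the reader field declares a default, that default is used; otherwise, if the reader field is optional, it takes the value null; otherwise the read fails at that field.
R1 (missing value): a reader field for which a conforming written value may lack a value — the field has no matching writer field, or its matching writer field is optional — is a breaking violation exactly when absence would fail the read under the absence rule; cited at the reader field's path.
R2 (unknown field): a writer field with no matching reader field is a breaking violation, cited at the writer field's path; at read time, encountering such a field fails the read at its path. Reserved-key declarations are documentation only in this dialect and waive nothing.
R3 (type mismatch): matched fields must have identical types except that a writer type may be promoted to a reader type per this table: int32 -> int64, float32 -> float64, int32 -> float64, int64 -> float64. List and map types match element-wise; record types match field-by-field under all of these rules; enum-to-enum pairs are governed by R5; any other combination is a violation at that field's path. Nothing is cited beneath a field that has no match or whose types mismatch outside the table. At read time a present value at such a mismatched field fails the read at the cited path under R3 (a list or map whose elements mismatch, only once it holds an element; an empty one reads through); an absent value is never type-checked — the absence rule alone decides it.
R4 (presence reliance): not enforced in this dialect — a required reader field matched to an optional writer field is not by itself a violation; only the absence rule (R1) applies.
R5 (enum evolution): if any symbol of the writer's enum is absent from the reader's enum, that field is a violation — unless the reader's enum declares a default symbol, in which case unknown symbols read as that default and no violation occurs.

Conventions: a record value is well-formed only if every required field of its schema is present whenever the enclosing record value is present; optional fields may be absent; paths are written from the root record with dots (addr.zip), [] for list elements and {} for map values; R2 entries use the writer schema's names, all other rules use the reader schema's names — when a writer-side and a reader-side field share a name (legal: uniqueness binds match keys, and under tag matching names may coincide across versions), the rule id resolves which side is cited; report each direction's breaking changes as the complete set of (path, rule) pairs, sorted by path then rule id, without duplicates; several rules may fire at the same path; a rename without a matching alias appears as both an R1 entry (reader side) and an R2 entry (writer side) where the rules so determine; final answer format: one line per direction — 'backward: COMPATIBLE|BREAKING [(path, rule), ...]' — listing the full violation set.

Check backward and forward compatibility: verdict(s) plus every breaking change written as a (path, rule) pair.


each type pair in Order: writer, then reader
checking backward for Order: reader v2 against writer v1:
  channel has no writer counterpart
  quantity <- quantity (int32 -> int32, writer required)
  phone <- phone (string -> bytes, writer optional)
  archived <- archived (bool -> bool, writer required)
  weight <- weight (float32 -> float32, writer required)
  leftover writer field: kind
  leftover writer field: zip
  leftover writer field: attempts
  breaking: (attempts, R2)
  breaking: (channel, R1)
  breaking: (kind, R2)
  breaking: (phone, R3)
  breaking: (zip, R2)
  backward on Order therefore BREAKING (5)
checking forward for Order: reader v1 against writer v2:
  kind has no writer counterpart
  quantity <- quantity (int32 -> int32, writer required)
  phone <- phone (bytes -> string, writer optional)
  archived <- archived (bool -> bool, writer optional)
  zip has no writer counterpart
  attempts has no writer counterpart
  weight <- weight (float32 -> float32, writer required)
  leftover writer field: channel
  breaking: (archived, R1)
  breaking: (attempts, R1)
  breaking: (channel, R2)
  breaking: (kind, R1)
  breaking: (phone, R3)
  breaking: (zip, R1)
  forward on Order therefore BREAKING (6)

backward: BREAKING [(attempts, R2), (channel, R1), (kind, R2), (phone, R3), (zip, R2)]; forward: BREAKING [(archived, R1), (attempts, R1), (channel, R2), (kind, R1), (phone, R3), (zip, R1)]


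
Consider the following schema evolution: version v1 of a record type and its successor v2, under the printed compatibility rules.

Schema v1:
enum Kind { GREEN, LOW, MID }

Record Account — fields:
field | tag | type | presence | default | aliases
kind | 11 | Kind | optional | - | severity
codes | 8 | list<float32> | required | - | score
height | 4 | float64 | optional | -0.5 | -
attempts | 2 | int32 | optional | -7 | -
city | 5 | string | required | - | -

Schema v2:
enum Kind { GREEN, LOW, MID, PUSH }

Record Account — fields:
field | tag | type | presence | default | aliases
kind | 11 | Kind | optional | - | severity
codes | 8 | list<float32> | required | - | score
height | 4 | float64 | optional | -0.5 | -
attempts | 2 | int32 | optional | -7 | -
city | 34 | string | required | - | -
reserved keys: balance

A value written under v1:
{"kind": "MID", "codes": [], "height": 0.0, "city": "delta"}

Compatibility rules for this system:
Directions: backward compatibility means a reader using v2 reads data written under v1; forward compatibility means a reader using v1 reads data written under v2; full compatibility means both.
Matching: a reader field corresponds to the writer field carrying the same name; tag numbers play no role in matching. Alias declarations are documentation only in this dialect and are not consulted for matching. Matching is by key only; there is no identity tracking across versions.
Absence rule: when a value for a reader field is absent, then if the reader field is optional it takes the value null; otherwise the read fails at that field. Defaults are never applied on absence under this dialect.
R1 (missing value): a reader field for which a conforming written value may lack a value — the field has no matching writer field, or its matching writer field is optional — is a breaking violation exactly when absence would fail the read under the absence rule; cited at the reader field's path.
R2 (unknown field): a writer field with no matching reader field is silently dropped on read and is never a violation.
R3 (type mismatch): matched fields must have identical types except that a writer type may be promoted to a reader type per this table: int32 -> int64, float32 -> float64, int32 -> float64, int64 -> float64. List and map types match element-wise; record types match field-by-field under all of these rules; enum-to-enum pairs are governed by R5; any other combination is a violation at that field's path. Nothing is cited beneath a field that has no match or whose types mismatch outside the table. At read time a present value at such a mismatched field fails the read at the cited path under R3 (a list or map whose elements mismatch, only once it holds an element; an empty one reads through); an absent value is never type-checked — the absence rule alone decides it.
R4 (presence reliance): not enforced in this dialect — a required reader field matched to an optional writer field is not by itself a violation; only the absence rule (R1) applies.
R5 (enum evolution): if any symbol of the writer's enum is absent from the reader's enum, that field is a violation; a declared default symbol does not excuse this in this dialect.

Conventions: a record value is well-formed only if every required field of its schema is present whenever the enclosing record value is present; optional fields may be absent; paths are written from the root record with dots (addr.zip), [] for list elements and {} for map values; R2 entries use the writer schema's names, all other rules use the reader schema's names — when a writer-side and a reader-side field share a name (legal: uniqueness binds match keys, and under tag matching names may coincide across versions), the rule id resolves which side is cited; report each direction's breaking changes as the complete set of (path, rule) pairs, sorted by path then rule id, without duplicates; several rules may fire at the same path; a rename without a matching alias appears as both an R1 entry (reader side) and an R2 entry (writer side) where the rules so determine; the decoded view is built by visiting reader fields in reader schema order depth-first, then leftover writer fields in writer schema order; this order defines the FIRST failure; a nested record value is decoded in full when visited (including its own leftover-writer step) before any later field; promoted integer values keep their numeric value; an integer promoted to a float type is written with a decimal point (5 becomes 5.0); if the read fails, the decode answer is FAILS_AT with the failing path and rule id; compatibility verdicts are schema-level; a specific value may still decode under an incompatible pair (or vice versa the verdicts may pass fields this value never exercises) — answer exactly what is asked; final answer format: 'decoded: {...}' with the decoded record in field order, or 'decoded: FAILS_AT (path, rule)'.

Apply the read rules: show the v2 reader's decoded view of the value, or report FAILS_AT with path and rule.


decoded: {"kind": "MID", "codes": [], "height": 0.0, "attempts": null, "city": "delta"}

each type pair in Account: writer, then reader
decode walk for Account under reader schema v2:
  kind := "MID"
  codes := []
  height := 0.0
  attempts := null (absent, optional -> null)
  city := "delta"
  => decoded: {"kind": "MID", "codes": [], "height": 0.0, "attempts": null, "city": "delta"}
diffs on Account not affecting the asked answer:
  enum Kind (field kind in record Account): symbol PUSH added -> a verdict-level change on Account — the shown value reads the same
  field city in record Account: tag 5 changed to 34 -> no rule fires on it and the decoded Account view is identical with or without it


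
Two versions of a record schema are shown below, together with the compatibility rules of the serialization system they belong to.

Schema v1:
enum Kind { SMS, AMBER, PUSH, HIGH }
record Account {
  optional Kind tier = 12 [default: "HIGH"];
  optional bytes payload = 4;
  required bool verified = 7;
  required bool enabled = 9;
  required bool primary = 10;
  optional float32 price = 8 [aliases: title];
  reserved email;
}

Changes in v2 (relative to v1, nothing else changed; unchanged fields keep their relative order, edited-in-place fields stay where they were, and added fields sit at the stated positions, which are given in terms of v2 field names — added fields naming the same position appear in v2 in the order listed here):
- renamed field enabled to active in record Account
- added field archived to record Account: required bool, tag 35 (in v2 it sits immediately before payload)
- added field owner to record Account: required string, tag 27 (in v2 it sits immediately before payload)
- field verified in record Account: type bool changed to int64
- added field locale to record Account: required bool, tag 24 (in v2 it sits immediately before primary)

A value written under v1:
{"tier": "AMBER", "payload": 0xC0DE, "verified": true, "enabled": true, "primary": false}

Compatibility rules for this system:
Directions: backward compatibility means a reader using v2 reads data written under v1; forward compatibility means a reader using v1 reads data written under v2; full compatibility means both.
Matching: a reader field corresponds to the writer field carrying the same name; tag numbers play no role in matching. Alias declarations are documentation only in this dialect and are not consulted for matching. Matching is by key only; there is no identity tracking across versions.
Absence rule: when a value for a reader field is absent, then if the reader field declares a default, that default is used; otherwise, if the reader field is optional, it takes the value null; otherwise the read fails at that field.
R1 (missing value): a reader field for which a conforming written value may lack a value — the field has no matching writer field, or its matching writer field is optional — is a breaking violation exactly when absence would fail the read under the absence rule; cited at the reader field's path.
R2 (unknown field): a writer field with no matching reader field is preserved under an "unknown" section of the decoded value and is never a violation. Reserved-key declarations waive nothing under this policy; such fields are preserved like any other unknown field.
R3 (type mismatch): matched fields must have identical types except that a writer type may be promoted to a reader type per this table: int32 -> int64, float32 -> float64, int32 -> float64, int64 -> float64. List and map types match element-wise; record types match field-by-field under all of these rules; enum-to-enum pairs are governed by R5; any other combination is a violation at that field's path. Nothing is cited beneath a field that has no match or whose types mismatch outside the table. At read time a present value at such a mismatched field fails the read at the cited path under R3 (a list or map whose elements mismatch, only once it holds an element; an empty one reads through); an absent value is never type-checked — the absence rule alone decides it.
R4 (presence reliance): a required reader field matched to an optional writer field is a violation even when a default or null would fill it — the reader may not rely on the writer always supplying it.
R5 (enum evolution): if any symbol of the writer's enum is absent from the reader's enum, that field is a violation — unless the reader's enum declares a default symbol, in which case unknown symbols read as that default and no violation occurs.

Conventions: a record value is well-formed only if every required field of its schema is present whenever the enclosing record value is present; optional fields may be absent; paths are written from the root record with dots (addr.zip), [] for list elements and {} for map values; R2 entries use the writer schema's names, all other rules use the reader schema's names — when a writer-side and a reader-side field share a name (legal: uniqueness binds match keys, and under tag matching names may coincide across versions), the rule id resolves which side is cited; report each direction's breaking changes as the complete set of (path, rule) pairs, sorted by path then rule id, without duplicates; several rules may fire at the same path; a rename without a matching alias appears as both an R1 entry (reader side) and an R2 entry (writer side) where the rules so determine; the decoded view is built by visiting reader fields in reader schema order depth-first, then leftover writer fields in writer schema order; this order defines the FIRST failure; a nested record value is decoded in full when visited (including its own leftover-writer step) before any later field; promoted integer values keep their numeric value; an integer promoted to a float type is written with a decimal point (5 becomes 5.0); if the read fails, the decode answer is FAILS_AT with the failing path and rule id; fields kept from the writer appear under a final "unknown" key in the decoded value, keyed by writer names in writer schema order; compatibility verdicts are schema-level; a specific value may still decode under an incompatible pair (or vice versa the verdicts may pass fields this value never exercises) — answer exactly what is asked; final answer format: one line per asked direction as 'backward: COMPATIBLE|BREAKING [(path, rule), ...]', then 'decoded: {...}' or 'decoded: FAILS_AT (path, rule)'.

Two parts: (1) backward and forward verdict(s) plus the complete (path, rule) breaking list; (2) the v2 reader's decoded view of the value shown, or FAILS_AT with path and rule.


backward: BREAKING [(active, R1), (archived, R1), (locale, R1), (owner, R1), (verified, R3)]; forward: BREAKING [(enabled, R1), (verified, R3)]; decoded: FAILS_AT (archived, R1)

each type pair in Account: writer, then reader
backward on Account — v2 reading data written by v1:
  Kind -> Kind, writer optional: tier aligns to tier
  archived: no writer-side match
  owner: no writer-side match
  bytes -> bytes, writer optional: payload aligns to payload
  bool -> int64, writer required: verified aligns to verified
  active: no writer-side match
  locale: no writer-side match
  bool -> bool, writer required: primary aligns to primary
  float32 -> float32, writer optional: price aligns to price
  leftover writer field: enabled
  rule R1 violated at active
  rule R1 violated at archived
  rule R1 violated at locale
  rule R1 violated at owner
  rule R3 violated at verified
  backward on Account therefore BREAKING (5)
forward on Account — v1 reading data written by v2:
  Kind -> Kind, writer optional: tier aligns to tier
  bytes -> bytes, writer optional: payload aligns to payload
  int64 -> bool, writer required: verified aligns to verified
  enabled: no writer-side match
  bool -> bool, writer required: primary aligns to primary
  float32 -> float32, writer optional: price aligns to price
  leftover writer field: archived
  leftover writer field: owner
  leftover writer field: active
  leftover writer field: locale
  rule R1 violated at enabled
  rule R3 violated at verified
  forward on Account therefore BREAKING (2)
decode walk for Account under reader schema v2:
  tier := "AMBER"
  read fails at archived under R1 (no fill)
  => FAILS_AT (archived, R1)


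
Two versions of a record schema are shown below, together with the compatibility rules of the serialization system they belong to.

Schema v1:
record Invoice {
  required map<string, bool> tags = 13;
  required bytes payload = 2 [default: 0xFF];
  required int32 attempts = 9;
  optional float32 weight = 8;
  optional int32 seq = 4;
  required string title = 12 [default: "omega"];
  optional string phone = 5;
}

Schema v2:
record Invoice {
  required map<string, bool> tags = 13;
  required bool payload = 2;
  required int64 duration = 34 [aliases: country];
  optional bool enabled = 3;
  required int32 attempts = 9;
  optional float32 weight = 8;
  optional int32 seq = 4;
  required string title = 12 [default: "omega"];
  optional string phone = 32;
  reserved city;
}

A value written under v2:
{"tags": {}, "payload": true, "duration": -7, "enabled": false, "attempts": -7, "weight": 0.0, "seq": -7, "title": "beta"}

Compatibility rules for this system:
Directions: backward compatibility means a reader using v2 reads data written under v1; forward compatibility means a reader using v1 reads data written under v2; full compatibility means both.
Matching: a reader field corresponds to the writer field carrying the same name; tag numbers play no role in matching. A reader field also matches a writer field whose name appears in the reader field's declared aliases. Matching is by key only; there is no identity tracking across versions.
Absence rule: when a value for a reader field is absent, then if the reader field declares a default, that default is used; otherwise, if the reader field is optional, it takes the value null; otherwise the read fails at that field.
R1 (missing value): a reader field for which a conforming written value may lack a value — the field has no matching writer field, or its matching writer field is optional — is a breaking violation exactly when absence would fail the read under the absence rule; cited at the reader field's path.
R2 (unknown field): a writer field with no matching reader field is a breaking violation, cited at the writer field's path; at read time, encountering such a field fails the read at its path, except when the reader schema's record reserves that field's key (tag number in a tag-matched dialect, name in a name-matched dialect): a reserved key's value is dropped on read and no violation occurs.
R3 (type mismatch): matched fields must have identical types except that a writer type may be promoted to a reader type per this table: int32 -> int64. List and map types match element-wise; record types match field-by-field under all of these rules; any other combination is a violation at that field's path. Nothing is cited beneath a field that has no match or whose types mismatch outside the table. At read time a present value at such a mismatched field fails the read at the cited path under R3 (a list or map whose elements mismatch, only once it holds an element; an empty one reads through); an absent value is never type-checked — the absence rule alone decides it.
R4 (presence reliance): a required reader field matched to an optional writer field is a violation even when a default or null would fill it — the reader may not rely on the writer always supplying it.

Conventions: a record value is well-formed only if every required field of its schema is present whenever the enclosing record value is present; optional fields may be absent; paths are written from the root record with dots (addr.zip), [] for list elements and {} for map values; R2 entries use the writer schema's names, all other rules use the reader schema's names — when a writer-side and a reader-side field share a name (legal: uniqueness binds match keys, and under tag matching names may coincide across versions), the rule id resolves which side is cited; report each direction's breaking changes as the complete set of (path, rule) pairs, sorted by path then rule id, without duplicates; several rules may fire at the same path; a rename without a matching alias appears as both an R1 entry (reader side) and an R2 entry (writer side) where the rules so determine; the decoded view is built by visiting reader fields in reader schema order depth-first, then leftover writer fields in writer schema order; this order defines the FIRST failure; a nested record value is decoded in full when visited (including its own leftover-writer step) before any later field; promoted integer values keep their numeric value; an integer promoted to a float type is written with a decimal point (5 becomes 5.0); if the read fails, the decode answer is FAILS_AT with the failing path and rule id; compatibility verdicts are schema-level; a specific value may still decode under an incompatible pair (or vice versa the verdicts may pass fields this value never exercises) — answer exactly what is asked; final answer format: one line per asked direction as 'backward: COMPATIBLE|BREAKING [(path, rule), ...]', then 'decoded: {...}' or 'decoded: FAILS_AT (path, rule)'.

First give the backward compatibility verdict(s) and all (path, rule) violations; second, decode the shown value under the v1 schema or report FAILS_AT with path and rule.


backward: BREAKING [(duration, R1), (payload, R3)]; decoded: FAILS_AT (payload, R3)

in Invoice below, arrows point writer -> reader
backward analysis of Invoice with v2 as reader and v1 as writer:
  map<string, bool> -> map<string, bool>, writer required: tags aligns to tags
  bytes -> bool, writer required: payload aligns to payload
  duration: no writer match
  enabled: no writer match
  int32 -> int32, writer required: attempts aligns to attempts
  float32 -> float32, writer optional: weight aligns to weight
  int32 -> int32, writer optional: seq aligns to seq
  string -> string, writer required: title aligns to title
  string -> string, writer optional: phone aligns to phone
  violation R1 at duration
  violation R3 at payload
  backward on Invoice therefore BREAKING (2)
decoding the Invoice value with the v1 reader:
  tags := {}
  read fails at payload under R3
  => FAILS_AT (payload, R3)
the other Invoice changes do not affect what is asked:
  field phone in record Invoice: tag 5 changed to 32 -> no rule fires on it in Invoice's dialect; the asked verdict holds
  added field enabled to record Invoice: optional bool, tag 3 (in v2 it sits immediately before attempts) -> its effect on Invoice is confined to the forward direction, not asked


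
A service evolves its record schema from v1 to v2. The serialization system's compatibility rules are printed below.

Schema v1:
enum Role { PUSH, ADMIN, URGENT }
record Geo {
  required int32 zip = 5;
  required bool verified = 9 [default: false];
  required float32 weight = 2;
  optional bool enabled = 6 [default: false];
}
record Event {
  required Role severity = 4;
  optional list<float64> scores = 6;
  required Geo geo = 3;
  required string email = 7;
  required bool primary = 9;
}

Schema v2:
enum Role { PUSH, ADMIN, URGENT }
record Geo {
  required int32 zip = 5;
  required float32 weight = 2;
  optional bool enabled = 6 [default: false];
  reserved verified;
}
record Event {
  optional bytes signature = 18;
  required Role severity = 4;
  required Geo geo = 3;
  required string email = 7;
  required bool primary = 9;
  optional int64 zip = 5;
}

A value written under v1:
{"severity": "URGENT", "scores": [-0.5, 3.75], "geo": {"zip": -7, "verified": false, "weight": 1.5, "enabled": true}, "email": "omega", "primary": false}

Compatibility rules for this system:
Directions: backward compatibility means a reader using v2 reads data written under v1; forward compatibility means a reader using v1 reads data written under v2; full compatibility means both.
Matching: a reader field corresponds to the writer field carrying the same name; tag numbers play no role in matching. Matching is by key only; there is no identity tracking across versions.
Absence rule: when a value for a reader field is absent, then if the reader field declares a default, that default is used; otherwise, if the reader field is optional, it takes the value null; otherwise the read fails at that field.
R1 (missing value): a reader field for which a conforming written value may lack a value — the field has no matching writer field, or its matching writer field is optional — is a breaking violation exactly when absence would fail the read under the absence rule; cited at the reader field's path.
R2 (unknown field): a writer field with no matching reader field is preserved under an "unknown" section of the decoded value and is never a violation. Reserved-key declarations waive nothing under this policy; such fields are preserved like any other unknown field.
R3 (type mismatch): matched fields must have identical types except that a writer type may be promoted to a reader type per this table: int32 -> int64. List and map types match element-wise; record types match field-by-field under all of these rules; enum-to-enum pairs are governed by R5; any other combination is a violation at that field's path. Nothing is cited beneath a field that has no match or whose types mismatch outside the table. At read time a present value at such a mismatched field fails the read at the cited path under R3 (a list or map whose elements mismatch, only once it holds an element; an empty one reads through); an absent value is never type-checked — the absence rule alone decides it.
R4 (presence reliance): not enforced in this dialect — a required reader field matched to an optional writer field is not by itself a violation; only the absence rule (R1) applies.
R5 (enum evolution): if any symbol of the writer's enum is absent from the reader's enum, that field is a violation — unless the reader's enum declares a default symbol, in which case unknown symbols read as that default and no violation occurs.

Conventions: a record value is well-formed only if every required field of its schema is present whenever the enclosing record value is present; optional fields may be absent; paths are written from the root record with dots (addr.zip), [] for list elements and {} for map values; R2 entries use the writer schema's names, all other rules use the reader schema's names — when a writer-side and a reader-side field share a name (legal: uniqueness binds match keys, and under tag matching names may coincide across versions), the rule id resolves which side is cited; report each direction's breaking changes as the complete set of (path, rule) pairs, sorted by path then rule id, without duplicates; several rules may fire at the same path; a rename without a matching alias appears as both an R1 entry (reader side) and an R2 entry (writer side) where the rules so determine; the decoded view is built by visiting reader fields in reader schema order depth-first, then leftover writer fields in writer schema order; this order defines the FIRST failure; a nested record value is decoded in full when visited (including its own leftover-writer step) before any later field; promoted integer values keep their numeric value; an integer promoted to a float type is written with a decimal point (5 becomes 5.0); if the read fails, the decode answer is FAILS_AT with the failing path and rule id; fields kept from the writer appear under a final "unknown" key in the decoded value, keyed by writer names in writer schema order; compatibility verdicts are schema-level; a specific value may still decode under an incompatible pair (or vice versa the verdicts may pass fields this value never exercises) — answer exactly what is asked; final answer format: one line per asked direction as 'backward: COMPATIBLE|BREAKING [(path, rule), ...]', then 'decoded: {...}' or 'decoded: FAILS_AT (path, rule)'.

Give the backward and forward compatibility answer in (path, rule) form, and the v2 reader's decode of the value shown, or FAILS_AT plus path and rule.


backward: COMPATIBLE []; forward: COMPATIBLE []; decoded: {"signature": null, "severity": "URGENT", "geo": {"zip": -7, "weight": 1.5, "enabled": true, "unknown": {"verified": false}}, "email": "omega", "primary": false, "zip": null, "unknown": {"scores": [-0.5, 3.75]}}

the writer's type comes first in each Event pair
backward pass over Event, reader schema v2, writer schema v1:
  signature has no writer counterpart
  severity <- severity (Role -> Role, writer required)
  geo <- geo (Geo -> Geo, writer required)
  email <- email (string -> string, writer required)
  primary <- primary (bool -> bool, writer required)
  zip has no writer counterpart
  leftover writer field: scores
  geo.zip <- geo.zip (int32 -> int32, writer required)
  geo.weight <- geo.weight (float32 -> float32, writer required)
  geo.enabled <- geo.enabled (bool -> bool, writer optional)
  leftover writer field: geo.verified
  nothing fires on Event: backward is COMPATIBLE
forward pass over Event, reader schema v1, writer schema v2:
  severity <- severity (Role -> Role, writer required)
  scores has no writer counterpart
  geo <- geo (Geo -> Geo, writer required)
  email <- email (string -> string, writer required)
  primary <- primary (bool -> bool, writer required)
  leftover writer field: signature
  leftover writer field: zip
  geo.zip <- geo.zip (int32 -> int32, writer required)
  geo.verified has no writer counterpart
  geo.weight <- geo.weight (float32 -> float32, writer required)
  geo.enabled <- geo.enabled (bool -> bool, writer optional)
  nothing fires on Event: forward is COMPATIBLE
decode (reader v2):
  signature := null (absent, optional -> null)
  severity := "URGENT"
  geo.zip := -7
  geo.weight := 1.5
  geo.enabled := true
  writer geo.verified: kept under "unknown"
  email := "omega"
  primary := false
  zip := null (absent, optional -> null)
  writer scores: kept under "unknown"
  => decoded: {"signature": null, "severity": "URGENT", "geo": {"zip": -7, "weight": 1.5, "enabled": true, "unknown": {"verified": false}}, "email": "omega", "primary": false, "zip": null, "unknown": {"scores": [-0.5, 3.75]}}


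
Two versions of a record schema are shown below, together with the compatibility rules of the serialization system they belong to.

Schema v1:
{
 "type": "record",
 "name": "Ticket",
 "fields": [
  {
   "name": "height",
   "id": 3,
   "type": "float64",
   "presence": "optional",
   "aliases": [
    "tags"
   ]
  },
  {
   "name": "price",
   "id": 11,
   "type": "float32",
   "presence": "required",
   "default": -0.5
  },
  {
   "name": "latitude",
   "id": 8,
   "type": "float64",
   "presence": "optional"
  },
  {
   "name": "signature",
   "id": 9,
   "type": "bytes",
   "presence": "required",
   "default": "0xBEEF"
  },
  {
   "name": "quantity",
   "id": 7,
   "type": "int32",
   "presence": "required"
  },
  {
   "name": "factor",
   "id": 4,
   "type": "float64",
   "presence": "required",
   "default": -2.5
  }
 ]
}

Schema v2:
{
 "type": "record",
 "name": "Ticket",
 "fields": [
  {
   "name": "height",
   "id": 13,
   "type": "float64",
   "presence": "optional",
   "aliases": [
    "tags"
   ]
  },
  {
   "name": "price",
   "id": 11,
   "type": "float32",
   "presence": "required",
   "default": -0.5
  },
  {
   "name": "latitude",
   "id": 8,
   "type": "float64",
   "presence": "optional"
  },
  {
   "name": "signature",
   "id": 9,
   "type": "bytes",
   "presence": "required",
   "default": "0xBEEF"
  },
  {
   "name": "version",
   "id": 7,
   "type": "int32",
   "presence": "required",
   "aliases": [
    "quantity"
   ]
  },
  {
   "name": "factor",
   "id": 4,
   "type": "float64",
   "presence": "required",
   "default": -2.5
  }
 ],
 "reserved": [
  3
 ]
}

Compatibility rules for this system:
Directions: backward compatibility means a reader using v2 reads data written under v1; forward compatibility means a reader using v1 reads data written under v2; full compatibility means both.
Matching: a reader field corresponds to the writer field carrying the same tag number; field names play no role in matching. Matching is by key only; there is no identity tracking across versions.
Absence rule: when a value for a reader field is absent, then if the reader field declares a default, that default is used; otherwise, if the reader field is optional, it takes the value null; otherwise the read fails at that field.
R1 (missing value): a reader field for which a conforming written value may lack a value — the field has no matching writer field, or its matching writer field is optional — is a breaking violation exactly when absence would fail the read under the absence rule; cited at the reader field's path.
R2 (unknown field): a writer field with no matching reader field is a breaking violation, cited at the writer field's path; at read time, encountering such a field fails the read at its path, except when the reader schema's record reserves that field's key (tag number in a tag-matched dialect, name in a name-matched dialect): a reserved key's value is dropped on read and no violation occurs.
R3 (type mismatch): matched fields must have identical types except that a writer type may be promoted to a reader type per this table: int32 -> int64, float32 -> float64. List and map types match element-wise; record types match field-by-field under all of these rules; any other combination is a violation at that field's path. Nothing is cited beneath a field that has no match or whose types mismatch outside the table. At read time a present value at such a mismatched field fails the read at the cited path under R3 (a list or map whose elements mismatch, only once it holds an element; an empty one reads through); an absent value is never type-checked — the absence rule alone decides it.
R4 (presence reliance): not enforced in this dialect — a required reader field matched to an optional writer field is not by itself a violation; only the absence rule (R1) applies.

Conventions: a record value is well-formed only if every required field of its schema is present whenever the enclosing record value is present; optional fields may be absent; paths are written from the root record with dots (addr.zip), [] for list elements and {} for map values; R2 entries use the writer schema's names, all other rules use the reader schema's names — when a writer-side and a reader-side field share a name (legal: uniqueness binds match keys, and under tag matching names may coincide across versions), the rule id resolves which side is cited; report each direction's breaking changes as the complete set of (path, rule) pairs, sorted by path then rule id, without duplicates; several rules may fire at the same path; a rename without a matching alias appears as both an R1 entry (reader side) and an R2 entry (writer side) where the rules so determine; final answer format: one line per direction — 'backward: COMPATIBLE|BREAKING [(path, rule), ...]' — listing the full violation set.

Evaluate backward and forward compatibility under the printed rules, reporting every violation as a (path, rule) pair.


in Ticket below, arrows point writer -> reader
backward for Ticket (reader v2, writer v1):
  height: no writer match
  price: float32 -> float32, writer required; from price
  latitude: float64 -> float64, writer optional; from latitude
  signature: bytes -> bytes, writer required; from signature
  version: int32 -> int32, writer required; from quantity
  factor: float64 -> float64, writer required; from factor
  writer height: unknown to reader
  => backward verdict for Ticket: COMPATIBLE, no violations
forward for Ticket (reader v1, writer v2):
  height: no writer match
  price: float32 -> float32, writer required; from price
  latitude: float64 -> float64, writer optional; from latitude
  signature: bytes -> bytes, writer required; from signature
  quantity: int32 -> int32, writer required; from version
  factor: float64 -> float64, writer required; from factor
  writer height: unknown to reader
  violation R2 at height
  forward on Ticket therefore BREAKING (1)

backward: COMPATIBLE []; forward: BREAKING [(height, R2)]


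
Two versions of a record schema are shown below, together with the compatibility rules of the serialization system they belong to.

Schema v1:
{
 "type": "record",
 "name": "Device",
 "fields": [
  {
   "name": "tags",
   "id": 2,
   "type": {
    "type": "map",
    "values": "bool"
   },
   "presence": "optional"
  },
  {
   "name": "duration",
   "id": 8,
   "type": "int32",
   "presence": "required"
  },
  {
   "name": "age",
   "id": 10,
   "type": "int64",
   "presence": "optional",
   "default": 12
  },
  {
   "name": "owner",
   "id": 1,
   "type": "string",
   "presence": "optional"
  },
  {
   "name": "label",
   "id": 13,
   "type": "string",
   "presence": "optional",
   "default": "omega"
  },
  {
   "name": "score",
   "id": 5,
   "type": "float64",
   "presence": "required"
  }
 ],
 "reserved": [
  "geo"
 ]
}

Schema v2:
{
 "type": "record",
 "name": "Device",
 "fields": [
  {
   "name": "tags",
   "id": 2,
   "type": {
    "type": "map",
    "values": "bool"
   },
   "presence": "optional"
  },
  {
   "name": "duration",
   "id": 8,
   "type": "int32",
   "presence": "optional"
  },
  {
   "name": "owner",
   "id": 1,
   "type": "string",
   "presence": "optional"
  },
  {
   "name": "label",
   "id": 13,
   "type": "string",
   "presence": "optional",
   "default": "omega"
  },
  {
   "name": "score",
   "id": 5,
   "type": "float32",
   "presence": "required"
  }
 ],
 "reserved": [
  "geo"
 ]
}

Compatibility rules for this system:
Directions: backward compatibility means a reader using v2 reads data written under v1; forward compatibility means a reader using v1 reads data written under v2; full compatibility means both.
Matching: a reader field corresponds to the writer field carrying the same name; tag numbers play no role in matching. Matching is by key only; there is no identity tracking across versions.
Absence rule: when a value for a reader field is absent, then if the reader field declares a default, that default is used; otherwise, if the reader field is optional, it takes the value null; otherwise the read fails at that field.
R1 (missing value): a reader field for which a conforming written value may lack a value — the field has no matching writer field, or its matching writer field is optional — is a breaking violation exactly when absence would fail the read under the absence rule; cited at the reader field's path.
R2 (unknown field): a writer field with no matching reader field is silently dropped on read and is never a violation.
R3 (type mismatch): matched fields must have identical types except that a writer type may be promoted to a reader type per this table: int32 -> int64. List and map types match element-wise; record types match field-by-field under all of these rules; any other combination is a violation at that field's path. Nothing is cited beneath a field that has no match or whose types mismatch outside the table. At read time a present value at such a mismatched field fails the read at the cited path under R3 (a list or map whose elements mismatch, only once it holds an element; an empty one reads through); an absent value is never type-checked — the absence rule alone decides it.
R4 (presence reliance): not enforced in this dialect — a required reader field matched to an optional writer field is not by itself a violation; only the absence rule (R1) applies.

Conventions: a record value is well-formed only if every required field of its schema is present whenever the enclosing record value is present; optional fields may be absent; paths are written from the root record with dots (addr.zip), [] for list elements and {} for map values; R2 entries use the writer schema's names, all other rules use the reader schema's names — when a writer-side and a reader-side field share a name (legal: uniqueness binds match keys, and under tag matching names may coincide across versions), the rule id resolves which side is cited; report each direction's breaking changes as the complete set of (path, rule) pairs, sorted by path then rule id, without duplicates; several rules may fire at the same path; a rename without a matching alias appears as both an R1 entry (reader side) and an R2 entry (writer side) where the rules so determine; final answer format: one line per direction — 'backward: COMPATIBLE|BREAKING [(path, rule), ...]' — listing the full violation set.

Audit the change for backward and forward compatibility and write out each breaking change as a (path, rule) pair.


backward: BREAKING [(score, R3)]; forward: BREAKING [(duration, R1), (score, R3)]

in Device below, arrows point writer -> reader
backward analysis of Device with v2 as reader and v1 as writer:
  tags <- tags (map<string, bool> -> map<string, bool>, writer optional)
  duration <- duration (int32 -> int32, writer required)
  owner <- owner (string -> string, writer optional)
  label <- label (string -> string, writer optional)
  score <- score (float64 -> float32, writer required)
  leftover writer field: age
  breaking: (score, R3)
  => 1 violation(s): backward is BREAKING for Device
forward analysis of Device with v1 as reader and v2 as writer:
  tags <- tags (map<string, bool> -> map<string, bool>, writer optional)
  duration <- duration (int32 -> int32, writer optional)
  age: no writer match
  owner <- owner (string -> string, writer optional)
  label <- label (string -> string, writer optional)
  score <- score (float32 -> float64, writer required)
  breaking: (duration, R1)
  breaking: (score, R3)
  => 2 violation(s): forward is BREAKING for Device
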